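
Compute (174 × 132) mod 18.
0

(174 × 132) = 22968
22968 mod 18 = 0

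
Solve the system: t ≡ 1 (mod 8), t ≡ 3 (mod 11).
M = 8 × 11 = 88. M₁ = 11, y₁ ≡ 3 (mod 8). M₂ = 8, y₂ ≡ 7 (mod 11). t = 1×11×3 + 3×8×7 ≡ 25 (mod 88)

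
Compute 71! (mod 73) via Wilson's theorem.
(72)! = (71)! × (72) ≡ -1 (mod 73). So (71)! ≡ -1 × (72)^(-1) ≡ (-1)×(-1) = 1 (mod 73)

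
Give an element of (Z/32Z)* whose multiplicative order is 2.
15 has order 2 mod 32 since 15^{2} ≡ 1 (mod 32) and no smaller power works.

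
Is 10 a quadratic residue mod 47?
By Euler's criterion: 10^{23} ≡ 46 (mod 47). Since this equals -1 (≡ 46), 10 is not a QR.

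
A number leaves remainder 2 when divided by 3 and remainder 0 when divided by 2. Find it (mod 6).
M = 3 × 2 = 6. M₁ = 2, y₁ ≡ 2 (mod 3). M₂ = 3, y₂ ≡ 1 (mod 2). k = 2×2×2 + 0×3×1 ≡ 2 (mod 6)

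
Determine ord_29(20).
Powers of 20 mod 29: 20^1≡20, 20^2≡23, 20^3≡25, 20^4≡7, 20^5≡24, 20^6≡16, 20^7≡1. Order = 7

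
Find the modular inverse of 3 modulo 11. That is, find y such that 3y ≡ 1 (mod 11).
4

Using Extended Euclidean Algorithm:
gcd(3, 11) = 1
Bezout coefficients: 3 × 4 + 11 × -1 = 1
So 3 × 4 ≡ 1 (mod 11)
The inverse is 4 mod 11 = 4
Verification: 3 × 4 = 12 = 1 × 11 + 1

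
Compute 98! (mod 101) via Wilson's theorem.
(100)! = (98)! × (99) × (100) ≡ -1 (mod 101). So (98)! ≡ -1 × [(100)(99)]^(-1) ≡ 50 (mod 101)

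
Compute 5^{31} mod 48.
29

Using successive squaring:
Binary expansion of 31: 11111
Powers of 5 mod 48 (each is the square of the previous):
  5^1 ≡ 5 (mod 48)
  5^2 ≡ 5² = 25 ≡ 25 (mod 48)
  5^4 ≡ 25² = 625 ≡ 1 (mod 48)
  5^8 ≡ 1² = 1 ≡ 1 (mod 48)
  5^16 ≡ 1² = 1 ≡ 1 (mod 48)
31 = 16 + 8 + 4 + 2 + 1, so 5^31 = 5^16 × 5^8 × 5^4 × 5^2 × 5^1 ≡ 1 × 1 × 1 × 25 × 5 (mod 48)
Multiplying step by step:
  1 × 1 = 1 ≡ 1 (mod 48)
  1 × 1 = 1 ≡ 1 (mod 48)
  1 × 25 = 25 ≡ 25 (mod 48)
  25 × 5 = 125 ≡ 29 (mod 48)
Result: 5^31 ≡ 29 (mod 48)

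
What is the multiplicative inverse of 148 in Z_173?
148^(-1) ≡ 83 (mod 173). Verification: 148 × 83 = 12284 ≡ 1 (mod 173)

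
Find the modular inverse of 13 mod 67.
13^(-1) ≡ 31 (mod 67). Verification: 13 × 31 = 403 ≡ 1 (mod 67)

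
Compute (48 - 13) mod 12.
11

(48 - 13) = 35
35 mod 12 = 11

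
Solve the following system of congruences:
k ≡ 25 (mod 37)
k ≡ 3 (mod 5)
173

Using the Chinese Remainder Theorem:
M = product of moduli = 185
For equation 1: M_1 = 5, 5 ≡ 5 (mod 37), inverse of 5 mod 37 is 15 (check: 5 × 15 = 75 ≡ 1 (mod 37))
For equation 2: M_2 = 37, 37 ≡ 2 (mod 5), inverse of 37 mod 5 is 3 (check: 2 × 3 = 6 ≡ 1 (mod 5))
Combine: k ≡ Σ r_i×M_i×(M_i⁻¹ mod m_i) = 25×5×15 + 3×37×3 = 1875 + 333 = 2208
2208 mod 185 = 173
k ≡ 173 (mod 185)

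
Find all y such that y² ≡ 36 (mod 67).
The square roots of 36 mod 67 are 6 and 61. Verify: 6² = 36 ≡ 36 (mod 67)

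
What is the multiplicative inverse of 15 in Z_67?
9

Using Extended Euclidean Algorithm:
gcd(15, 67) = 1
Bezout coefficients: 15 × 9 + 67 × -2 = 1
So 15 × 9 ≡ 1 (mod 67)
The inverse is 9 mod 67 = 9
Verification: 15 × 9 = 135 = 2 × 67 + 1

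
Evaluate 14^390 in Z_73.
Using Fermat: 14^{72} ≡ 1 (mod 73). 390 ≡ 30 (mod 72). So 14^{390} ≡ 14^{30} ≡ 3 (mod 73)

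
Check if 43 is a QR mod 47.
By Euler's criterion: 43^{23} ≡ 46 (mod 47). Since this equals -1 (≡ 46), 43 is not a QR.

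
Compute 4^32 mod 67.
Using repeated squaring. 32 = 32 (binary 100000). Repeated squaring mod 67: 4^1 ≡ 4; 4^2 ≡ 4² = 16 ≡ 16; 4^4 ≡ 16² = 256 ≡ 55; 4^8 ≡ 55² = 3025 ≡ 10; 4^16 ≡ 10² = 100 ≡ 33; 4^32 ≡ 33² = 1089 ≡ 17. So 4^32 ≡ 17 (mod 67).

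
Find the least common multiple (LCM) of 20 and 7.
140

First find GCD(20, 7) using the Euclidean algorithm:
20 = 2 × 7 + 6
7 = 1 × 6 + 1
6 = 6 × 1 + 0
GCD(20, 7) = 1

LCM formula: LCM(a, b) = (a × b) / GCD(a, b)
LCM(20, 7) = (20 × 7) / 1
LCM(20, 7) = 140 / 1
LCM(20, 7) = 140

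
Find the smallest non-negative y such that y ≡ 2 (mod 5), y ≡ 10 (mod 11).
32

Using the Chinese Remainder Theorem:
M = product of moduli = 55
For equation 1: M_1 = 11, 11 ≡ 1 (mod 5), inverse of 11 mod 5 is 1 (check: 1 × 1 = 1 ≡ 1 (mod 5))
For equation 2: M_2 = 5, 5 ≡ 5 (mod 11), inverse of 5 mod 11 is 9 (check: 5 × 9 = 45 ≡ 1 (mod 11))
Combine: y ≡ Σ r_i×M_i×(M_i⁻¹ mod m_i) = 2×11×1 + 10×5×9 = 22 + 450 = 472
472 mod 55 = 32
y ≡ 32 (mod 55)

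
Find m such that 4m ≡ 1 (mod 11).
4^(-1) ≡ 3 (mod 11). Verification: 4 × 3 = 12 ≡ 1 (mod 11)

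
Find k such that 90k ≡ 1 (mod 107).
90^(-1) ≡ 44 (mod 107). Verification: 90 × 44 = 3960 ≡ 1 (mod 107)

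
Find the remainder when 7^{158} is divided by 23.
By Fermat: 7^{22} ≡ 1 (mod 23). 158 = 7×22 + 4. So 7^{158} ≡ 7^{4} ≡ 9 (mod 23)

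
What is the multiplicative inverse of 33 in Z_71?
28

Using Extended Euclidean Algorithm:
gcd(33, 71) = 1
Bezout coefficients: 33 × 28 + 71 × -13 = 1
So 33 × 28 ≡ 1 (mod 71)
The inverse is 28 mod 71 = 28
Verification: 33 × 28 = 924 = 13 × 71 + 1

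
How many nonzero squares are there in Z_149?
For prime 149, there are (p-1)/2 = (149-1)/2 = 74 quadratic residues (excluding 0).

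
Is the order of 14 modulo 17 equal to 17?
No, the actual order is 16, not 17.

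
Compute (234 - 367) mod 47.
8

(234 - 367) = -133
-133 mod 47 = 8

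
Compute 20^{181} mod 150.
50

Using successive squaring:
Binary expansion of 181: 10110101
Powers of 20 mod 150 (each is the square of the previous):
  20^1 ≡ 20 (mod 150)
  20^2 ≡ 20² = 400 ≡ 100 (mod 150)
  20^4 ≡ 100² = 10000 ≡ 100 (mod 150)
  20^8 ≡ 100² = 10000 ≡ 100 (mod 150)
  20^16 ≡ 100² = 10000 ≡ 100 (mod 150)
  20^32 ≡ 100² = 10000 ≡ 100 (mod 150)
  20^64 ≡ 100² = 10000 ≡ 100 (mod 150)
  20^128 ≡ 100² = 10000 ≡ 100 (mod 150)
181 = 128 + 32 + 16 + 4 + 1, so 20^181 = 20^128 × 20^32 × 20^16 × 20^4 × 20^1 ≡ 100 × 100 × 100 × 100 × 20 (mod 150)
Multiplying step by step:
  100 × 100 = 10000 ≡ 100 (mod 150)
  100 × 100 = 10000 ≡ 100 (mod 150)
  100 × 100 = 10000 ≡ 100 (mod 150)
  100 × 20 = 2000 ≡ 50 (mod 150)
Result: 20^181 ≡ 50 (mod 150)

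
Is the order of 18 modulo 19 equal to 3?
No, the actual order is 2, not 3.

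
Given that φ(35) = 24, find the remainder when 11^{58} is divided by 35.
By Euler: 11^{24} ≡ 1 (mod 35) since gcd(11, 35) = 1. 58 = 2×24 + 10. So 11^{58} ≡ 11^{10} ≡ 11 (mod 35)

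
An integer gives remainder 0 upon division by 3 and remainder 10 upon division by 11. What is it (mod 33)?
M = 3 × 11 = 33. M₁ = 11, y₁ ≡ 2 (mod 3). M₂ = 3, y₂ ≡ 4 (mod 11). x = 0×11×2 + 10×3×4 ≡ 21 (mod 33). The smallest positive such number is 21.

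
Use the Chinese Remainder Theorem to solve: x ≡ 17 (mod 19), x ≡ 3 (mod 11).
36

Using the Chinese Remainder Theorem:
M = product of moduli = 209
For equation 1: M_1 = 11, 11 ≡ 11 (mod 19), inverse of 11 mod 19 is 7 (check: 11 × 7 = 77 ≡ 1 (mod 19))
For equation 2: M_2 = 19, 19 ≡ 8 (mod 11), inverse of 19 mod 11 is 7 (check: 8 × 7 = 56 ≡ 1 (mod 11))
Combine: x ≡ Σ r_i×M_i×(M_i⁻¹ mod m_i) = 17×11×7 + 3×19×7 = 1309 + 399 = 1708
1708 mod 209 = 36
x ≡ 36 (mod 209)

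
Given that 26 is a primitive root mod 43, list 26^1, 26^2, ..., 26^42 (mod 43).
g^1, g^2, ..., g^{42} mod 43: {26, 31, 32, 15, 3, 35, 7, 10, 2, 9, 19, 21, 30, 6, 27, 14, 20, 4, 18, 38, 42, 17, 12, 11, 28, 40, 8, 36, 33, 41, 34, 24, 22, 13, 37, 16, 29, 23, 39, 25, 5, 1}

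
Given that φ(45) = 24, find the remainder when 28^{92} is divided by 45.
By Euler: 28^{24} ≡ 1 (mod 45) since gcd(28, 45) = 1. 92 = 3×24 + 20. So 28^{92} ≡ 28^{20} ≡ 1 (mod 45)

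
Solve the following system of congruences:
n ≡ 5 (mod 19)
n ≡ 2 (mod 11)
24

Using the Chinese Remainder Theorem:
M = product of moduli = 209
For equation 1: M_1 = 11, 11 ≡ 11 (mod 19), inverse of 11 mod 19 is 7 (check: 11 × 7 = 77 ≡ 1 (mod 19))
For equation 2: M_2 = 19, 19 ≡ 8 (mod 11), inverse of 19 mod 11 is 7 (check: 8 × 7 = 56 ≡ 1 (mod 11))
Combine: n ≡ Σ r_i×M_i×(M_i⁻¹ mod m_i) = 5×11×7 + 2×19×7 = 385 + 266 = 651
651 mod 209 = 24
n ≡ 24 (mod 209)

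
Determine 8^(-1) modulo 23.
8^(-1) ≡ 3 (mod 23). Verification: 8 × 3 = 24 ≡ 1 (mod 23)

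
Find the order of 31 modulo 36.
Powers of 31 mod 36: 31^1≡31, 31^2≡25, 31^3≡19, 31^4≡13, 31^5≡7, 31^6≡1. Order = 6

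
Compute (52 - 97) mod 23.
1

(52 - 97) = -45
-45 mod 23 = 1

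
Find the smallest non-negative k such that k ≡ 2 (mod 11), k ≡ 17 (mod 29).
46

Using the Chinese Remainder Theorem:
M = product of moduli = 319
For equation 1: M_1 = 29, 29 ≡ 7 (mod 11), inverse of 29 mod 11 is 8 (check: 7 × 8 = 56 ≡ 1 (mod 11))
For equation 2: M_2 = 11, 11 ≡ 11 (mod 29), inverse of 11 mod 29 is 8 (check: 11 × 8 = 88 ≡ 1 (mod 29))
Combine: k ≡ Σ r_i×M_i×(M_i⁻¹ mod m_i) = 2×29×8 + 17×11×8 = 464 + 1496 = 1960
1960 mod 319 = 46
k ≡ 46 (mod 319)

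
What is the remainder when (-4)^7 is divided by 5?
(-4) ≡ 1 (mod 5). 7 = 4 + 2 + 1 (binary 111). Repeated squaring mod 5: 1^1 ≡ 1; 1^2 ≡ 1² = 1 ≡ 1; 1^4 ≡ 1² = 1 ≡ 1. Multiply: (-4)^7 ≡ 1^4 × 1^2 × 1^1 ≡ 1 × 1 × 1 (mod 5): 1 × 1 = 1 ≡ 1; 1 × 1 = 1 ≡ 1. So (-4)^7 ≡ 1 (mod 5).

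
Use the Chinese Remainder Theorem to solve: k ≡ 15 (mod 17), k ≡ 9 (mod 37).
83

Using the Chinese Remainder Theorem:
M = product of moduli = 629
For equation 1: M_1 = 37, 37 ≡ 3 (mod 17), inverse of 37 mod 17 is 6 (check: 3 × 6 = 18 ≡ 1 (mod 17))
For equation 2: M_2 = 17, 17 ≡ 17 (mod 37), inverse of 17 mod 37 is 24 (check: 17 × 24 = 408 ≡ 1 (mod 37))
Combine: k ≡ Σ r_i×M_i×(M_i⁻¹ mod m_i) = 15×37×6 + 9×17×24 = 3330 + 3672 = 7002
7002 mod 629 = 83
k ≡ 83 (mod 629)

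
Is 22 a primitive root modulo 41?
p - 1 = 40 has prime divisors 2, 5. Check 22^(40/q) mod 41 for each: 22^(40/2) = 22^20 ≡ 40, 22^(40/5) = 22^8 ≡ 37 (mod 41). None of these is 1, so 22 has order 40 = φ(41), so it is a primitive root mod 41.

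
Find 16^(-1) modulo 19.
6

Using Extended Euclidean Algorithm:
gcd(16, 19) = 1
Bezout coefficients: 16 × 6 + 19 × -5 = 1
So 16 × 6 ≡ 1 (mod 19)
The inverse is 6 mod 19 = 6
Verification: 16 × 6 = 96 = 5 × 19 + 1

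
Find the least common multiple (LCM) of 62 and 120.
3720

First find GCD(62, 120) using the Euclidean algorithm:
62 = 0 × 120 + 62
120 = 1 × 62 + 58
62 = 1 × 58 + 4
58 = 14 × 4 + 2
4 = 2 × 2 + 0
GCD(62, 120) = 2

LCM formula: LCM(a, b) = (a × b) / GCD(a, b)
LCM(62, 120) = (62 × 120) / 2
LCM(62, 120) = 7440 / 2
LCM(62, 120) = 3720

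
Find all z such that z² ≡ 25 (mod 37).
The square roots of 25 mod 37 are 5 and 32. Verify: 5² = 25 ≡ 25 (mod 37)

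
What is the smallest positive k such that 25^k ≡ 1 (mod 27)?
Powers of 25 mod 27: 25^1≡25, 25^2≡4, 25^3≡19, 25^4≡16, 25^5≡22, 25^6≡10, 25^7≡7, 25^8≡13, 25^9≡1. Order = 9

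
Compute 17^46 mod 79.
Using repeated squaring. 46 = 32 + 8 + 4 + 2 (binary 101110). Repeated squaring mod 79: 17^1 ≡ 17; 17^2 ≡ 17² = 289 ≡ 52; 17^4 ≡ 52² = 2704 ≡ 18; 17^8 ≡ 18² = 324 ≡ 8; 17^16 ≡ 8² = 64 ≡ 64; 17^32 ≡ 64² = 4096 ≡ 67. Multiply: 17^46 = 17^32 × 17^8 × 17^4 × 17^2 ≡ 67 × 8 × 18 × 52 (mod 79): 67 × 8 = 536 ≡ 62; 62 × 18 = 1116 ≡ 10; 10 × 52 = 520 ≡ 46. So 17^46 ≡ 46 (mod 79).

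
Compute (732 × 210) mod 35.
0

(732 × 210) = 153720
153720 mod 35 = 0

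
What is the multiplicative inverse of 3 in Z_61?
41

Using Extended Euclidean Algorithm:
gcd(3, 61) = 1
Bezout coefficients: 3 × -20 + 61 × 1 = 1
So 3 × -20 ≡ 1 (mod 61)
The inverse is -20 mod 61 = 41
Verification: 3 × 41 = 123 = 2 × 61 + 1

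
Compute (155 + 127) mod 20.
2

(155 + 127) = 282
282 mod 20 = 2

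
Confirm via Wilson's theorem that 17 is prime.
(16)! mod 17 = 16. Since this equals -1 (mod 17), Wilson confirms 17 is prime.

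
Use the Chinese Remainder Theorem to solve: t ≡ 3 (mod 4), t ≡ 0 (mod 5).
M = 4 × 5 = 20. M₁ = 5, y₁ ≡ 1 (mod 4). M₂ = 4, y₂ ≡ 4 (mod 5). t = 3×5×1 + 0×4×4 ≡ 15 (mod 20)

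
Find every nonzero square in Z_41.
QRs mod 41: {1, 2, 4, 5, 8, 9, 10, 16, 18, 20, 21, 23, 25, 31, 32, 33, 36, 37, 39, 40}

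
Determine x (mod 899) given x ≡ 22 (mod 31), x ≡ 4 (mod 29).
642

Using the Chinese Remainder Theorem:
M = product of moduli = 899
For equation 1: M_1 = 29, 29 ≡ 29 (mod 31), inverse of 29 mod 31 is 15 (check: 29 × 15 = 435 ≡ 1 (mod 31))
For equation 2: M_2 = 31, 31 ≡ 2 (mod 29), inverse of 31 mod 29 is 15 (check: 2 × 15 = 30 ≡ 1 (mod 29))
Combine: x ≡ Σ r_i×M_i×(M_i⁻¹ mod m_i) = 22×29×15 + 4×31×15 = 9570 + 1860 = 11430
11430 mod 899 = 642
x ≡ 642 (mod 899)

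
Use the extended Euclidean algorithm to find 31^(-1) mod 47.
Extended GCD: 31(-3) + 47(2) = 1. So 31^(-1) ≡ 44 ≡ 44 (mod 47). Verify: 31 × 44 = 1364 ≡ 1 (mod 47)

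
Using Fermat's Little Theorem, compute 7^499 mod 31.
By Fermat: 7^{30} ≡ 1 (mod 31). 499 ≡ 19 (mod 30). So 7^{499} ≡ 7^{19} ≡ 14 (mod 31)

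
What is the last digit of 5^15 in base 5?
Using repeated squaring. 5 ≡ 0 (mod 5). 15 = 8 + 4 + 2 + 1 (binary 1111). Repeated squaring mod 5: 0^1 ≡ 0; 0^2 ≡ 0² = 0 ≡ 0; 0^4 ≡ 0² = 0 ≡ 0; 0^8 ≡ 0² = 0 ≡ 0. Multiply: 5^15 ≡ 0^8 × 0^4 × 0^2 × 0^1 ≡ 0 × 0 × 0 × 0 (mod 5): 0 × 0 = 0 ≡ 0; 0 × 0 = 0 ≡ 0; 0 × 0 = 0 ≡ 0. So 5^15 ≡ 0 (mod 5).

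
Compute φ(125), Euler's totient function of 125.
100

Prime factorization: 125 = 5^3
Using the formula φ(n) = n × Π(1 - 1/p) for each prime factor p:
φ(125) = 125 × (1 - 1/5)
φ(125) = 100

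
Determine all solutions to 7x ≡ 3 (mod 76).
33

Since gcd(7, 76) = 1 divides 3, a solution exists.
Multiply both sides by the inverse of 7 mod 76:
  7^(-1) mod 76 = 11
  x ≡ 11 × 3 ≡ 33 ≡ 33 (mod 76)
Verification: 7 × 33 = 231 = 3 × 76 + 3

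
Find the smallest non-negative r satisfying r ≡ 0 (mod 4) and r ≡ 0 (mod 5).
M = 4 × 5 = 20. M₁ = 5, y₁ ≡ 1 (mod 4). M₂ = 4, y₂ ≡ 4 (mod 5). r = 0×5×1 + 0×4×4 ≡ 0 (mod 20)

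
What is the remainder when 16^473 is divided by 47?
Using Fermat: 16^{46} ≡ 1 (mod 47). 473 ≡ 13 (mod 46). So 16^{473} ≡ 16^{13} ≡ 17 (mod 47)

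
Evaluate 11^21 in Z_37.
Using repeated squaring. 21 = 16 + 4 + 1 (binary 10101). Repeated squaring mod 37: 11^1 ≡ 11; 11^2 ≡ 11² = 121 ≡ 10; 11^4 ≡ 10² = 100 ≡ 26; 11^8 ≡ 26² = 676 ≡ 10; 11^16 ≡ 10² = 100 ≡ 26. Multiply: 11^21 = 11^16 × 11^4 × 11^1 ≡ 26 × 26 × 11 (mod 37): 26 × 26 = 676 ≡ 10; 10 × 11 = 110 ≡ 36. So 11^21 ≡ 36 (mod 37).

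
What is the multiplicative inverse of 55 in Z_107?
55^(-1) ≡ 72 (mod 107). Verification: 55 × 72 = 3960 ≡ 1 (mod 107)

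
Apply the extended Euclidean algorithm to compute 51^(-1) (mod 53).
Extended GCD: 51(26) + 53(-25) = 1. So 51^(-1) ≡ 26 ≡ 26 (mod 53). Verify: 51 × 26 = 1326 ≡ 1 (mod 53)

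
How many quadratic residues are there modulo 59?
For prime 59, there are (p-1)/2 = (59-1)/2 = 29 quadratic residues (excluding 0).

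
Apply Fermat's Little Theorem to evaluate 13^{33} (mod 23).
1

By Fermat's Little Theorem, a^(p-1) ≡ 1 (mod p) for prime p and gcd(a, p) = 1
Here p = 23, so 13^22 ≡ 1 (mod 23)
We can reduce the exponent: 33 mod 22 = 11
So 13^33 ≡ 13^11 (mod 23)
Computing: 13^11 mod 23 = 1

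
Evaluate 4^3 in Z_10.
3 = 2 + 1 (binary 11). Repeated squaring mod 10: 4^1 ≡ 4; 4^2 ≡ 4² = 16 ≡ 6. Multiply: 4^3 = 4^2 × 4^1 ≡ 6 × 4 (mod 10): 6 × 4 = 24 ≡ 4. So 4^3 ≡ 4 (mod 10).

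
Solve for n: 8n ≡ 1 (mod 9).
8

Since gcd(8, 9) = 1 divides 1, a solution exists.
Multiply both sides by the inverse of 8 mod 9:
  8^(-1) mod 9 = 8
  x ≡ 8 × 1 ≡ 8 ≡ 8 (mod 9)
Verification: 8 × 8 = 64 = 7 × 9 + 1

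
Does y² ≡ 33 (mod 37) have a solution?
By Euler's criterion: 33^{18} ≡ 1 (mod 37). Since this equals 1, 33 is a QR.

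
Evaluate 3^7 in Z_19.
7 = 4 + 2 + 1 (binary 111). Repeated squaring mod 19: 3^1 ≡ 3; 3^2 ≡ 3² = 9 ≡ 9; 3^4 ≡ 9² = 81 ≡ 5. Multiply: 3^7 = 3^4 × 3^2 × 3^1 ≡ 5 × 9 × 3 (mod 19): 5 × 9 = 45 ≡ 7; 7 × 3 = 21 ≡ 2. So 3^7 ≡ 2 (mod 19).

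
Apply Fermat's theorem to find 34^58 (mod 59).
By Fermat's Little Theorem, 34^{58} ≡ 1 (mod 59) since 59 is prime and gcd(34, 59) = 1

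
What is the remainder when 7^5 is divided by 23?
5 = 4 + 1 (binary 101). Repeated squaring mod 23: 7^1 ≡ 7; 7^2 ≡ 7² = 49 ≡ 3; 7^4 ≡ 3² = 9 ≡ 9. Multiply: 7^5 = 7^4 × 7^1 ≡ 9 × 7 (mod 23): 9 × 7 = 63 ≡ 17. So 7^5 ≡ 17 (mod 23).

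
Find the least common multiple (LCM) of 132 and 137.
18084

First find GCD(132, 137) using the Euclidean algorithm:
132 = 0 × 137 + 132
137 = 1 × 132 + 5
132 = 26 × 5 + 2
5 = 2 × 2 + 1
2 = 2 × 1 + 0
GCD(132, 137) = 1

LCM formula: LCM(a, b) = (a × b) / GCD(a, b)
LCM(132, 137) = (132 × 137) / 1
LCM(132, 137) = 18084 / 1
LCM(132, 137) = 18084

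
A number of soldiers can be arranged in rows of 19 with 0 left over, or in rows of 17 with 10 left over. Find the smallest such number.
M = 19 × 17 = 323. M₁ = 17, y₁ ≡ 9 (mod 19). M₂ = 19, y₂ ≡ 9 (mod 17). y = 0×17×9 + 10×19×9 ≡ 95 (mod 323). The smallest positive such number is 95.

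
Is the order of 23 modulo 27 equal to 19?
No, the actual order is 18, not 19.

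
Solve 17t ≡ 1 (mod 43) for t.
17^(-1) ≡ 38 (mod 43). Verification: 17 × 38 = 646 ≡ 1 (mod 43)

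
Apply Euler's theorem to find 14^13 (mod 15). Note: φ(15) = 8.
By Euler: 14^{8} ≡ 1 (mod 15) since gcd(14, 15) = 1. 13 = 1×8 + 5. So 14^{13} ≡ 14^{5} ≡ 14 (mod 15)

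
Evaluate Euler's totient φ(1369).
1332

Prime factorization: 1369 = 37^2
Using the formula φ(n) = n × Π(1 - 1/p) for each prime factor p:
φ(1369) = 1369 × (1 - 1/37)
φ(1369) = 1332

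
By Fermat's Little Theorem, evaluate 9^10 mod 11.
By Fermat's Little Theorem, 9^{10} ≡ 1 (mod 11) since 11 is prime and gcd(9, 11) = 1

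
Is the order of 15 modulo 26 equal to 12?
Yes, ord_26(15) = 12.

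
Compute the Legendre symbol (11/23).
(11/23) = 11^{11} mod 23 = -1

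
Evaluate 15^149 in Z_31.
Using Fermat: 15^{30} ≡ 1 (mod 31). 149 ≡ 29 (mod 30). So 15^{149} ≡ 15^{29} ≡ 29 (mod 31)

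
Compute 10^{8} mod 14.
2

Using successive squaring:
Binary expansion of 8: 1000
Powers of 10 mod 14 (each is the square of the previous):
  10^1 ≡ 10 (mod 14)
  10^2 ≡ 10² = 100 ≡ 2 (mod 14)
  10^4 ≡ 2² = 4 ≡ 4 (mod 14)
  10^8 ≡ 4² = 16 ≡ 2 (mod 14)
8 is a power of 2, so 10^8 is the last square: ≡ 2 (mod 14)
Result: 10^8 ≡ 2 (mod 14)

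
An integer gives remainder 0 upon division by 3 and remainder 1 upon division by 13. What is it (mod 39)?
M = 3 × 13 = 39. M₁ = 13, y₁ ≡ 1 (mod 3). M₂ = 3, y₂ ≡ 9 (mod 13). r = 0×13×1 + 1×3×9 ≡ 27 (mod 39). The smallest positive such number is 27.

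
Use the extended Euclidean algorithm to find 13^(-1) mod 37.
Extended GCD: 13(-17) + 37(6) = 1. So 13^(-1) ≡ 20 ≡ 20 (mod 37). Verify: 13 × 20 = 260 ≡ 1 (mod 37)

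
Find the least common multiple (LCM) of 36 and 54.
108

First find GCD(36, 54) using the Euclidean algorithm:
36 = 0 × 54 + 36
54 = 1 × 36 + 18
36 = 2 × 18 + 0
GCD(36, 54) = 18

LCM formula: LCM(a, b) = (a × b) / GCD(a, b)
LCM(36, 54) = (36 × 54) / 18
LCM(36, 54) = 1944 / 18
LCM(36, 54) = 108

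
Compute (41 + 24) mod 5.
0

(41 + 24) = 65
65 mod 5 = 0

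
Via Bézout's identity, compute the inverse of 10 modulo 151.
Extended GCD: 10(-15) + 151(1) = 1. So 10^(-1) ≡ 136 ≡ 136 (mod 151). Verify: 10 × 136 = 1360 ≡ 1 (mod 151)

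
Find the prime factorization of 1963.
13 × 151

Divide by primes starting from smallest:
1963 ÷ 13 = 151
151 ÷ 151 = 1

1963 = 13 × 151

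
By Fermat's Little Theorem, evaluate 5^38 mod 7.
By Fermat: 5^{6} ≡ 1 (mod 7). 38 = 6×6 + 2. So 5^{38} ≡ 5^{2} ≡ 4 (mod 7)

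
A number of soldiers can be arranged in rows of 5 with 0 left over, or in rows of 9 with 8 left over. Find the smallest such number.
M = 5 × 9 = 45. M₁ = 9, y₁ ≡ 4 (mod 5). M₂ = 5, y₂ ≡ 2 (mod 9). n = 0×9×4 + 8×5×2 ≡ 35 (mod 45). The smallest positive such number is 35.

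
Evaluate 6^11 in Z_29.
Using repeated squaring. 11 = 8 + 2 + 1 (binary 1011). Repeated squaring mod 29: 6^1 ≡ 6; 6^2 ≡ 6² = 36 ≡ 7; 6^4 ≡ 7² = 49 ≡ 20; 6^8 ≡ 20² = 400 ≡ 23. Multiply: 6^11 = 6^8 × 6^2 × 6^1 ≡ 23 × 7 × 6 (mod 29): 23 × 7 = 161 ≡ 16; 16 × 6 = 96 ≡ 9. So 6^11 ≡ 9 (mod 29).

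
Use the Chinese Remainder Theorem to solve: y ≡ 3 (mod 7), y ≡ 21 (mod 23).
M = 7 × 23 = 161. M₁ = 23, y₁ ≡ 4 (mod 7). M₂ = 7, y₂ ≡ 10 (mod 23). y = 3×23×4 + 21×7×10 ≡ 136 (mod 161)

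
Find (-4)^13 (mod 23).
Using repeated squaring. (-4) ≡ 19 (mod 23). 13 = 8 + 4 + 1 (binary 1101). Repeated squaring mod 23: 19^1 ≡ 19; 19^2 ≡ 19² = 361 ≡ 16; 19^4 ≡ 16² = 256 ≡ 3; 19^8 ≡ 3² = 9 ≡ 9. Multiply: (-4)^13 ≡ 19^8 × 19^4 × 19^1 ≡ 9 × 3 × 19 (mod 23): 9 × 3 = 27 ≡ 4; 4 × 19 = 76 ≡ 7. So (-4)^13 ≡ 7 (mod 23).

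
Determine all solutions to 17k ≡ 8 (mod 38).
34

Since gcd(17, 38) = 1 divides 8, a solution exists.
Multiply both sides by the inverse of 17 mod 38:
  17^(-1) mod 38 = 9
  x ≡ 9 × 8 ≡ 72 ≡ 34 (mod 38)
Verification: 17 × 34 = 578 = 15 × 38 + 8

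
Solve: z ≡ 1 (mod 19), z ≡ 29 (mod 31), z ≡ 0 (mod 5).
M = 19 × 31 × 5 = 2945. M₁ = 155, y₁ ≡ 13 (mod 19). M₂ = 95, y₂ ≡ 16 (mod 31). M₃ = 589, y₃ ≡ 4 (mod 5). z = 1×155×13 + 29×95×16 + 0×589×4 ≡ 1920 (mod 2945)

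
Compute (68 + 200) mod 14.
2

(68 + 200) = 268
268 mod 14 = 2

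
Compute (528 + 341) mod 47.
23

(528 + 341) = 869
869 mod 47 = 23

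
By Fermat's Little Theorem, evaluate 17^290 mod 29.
By Fermat: 17^{28} ≡ 1 (mod 29). 290 ≡ 10 (mod 28). So 17^{290} ≡ 17^{10} ≡ 28 (mod 29)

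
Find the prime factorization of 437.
19 × 23

Divide by primes starting from smallest:
437 ÷ 19 = 23
23 ÷ 23 = 1

437 = 19 × 23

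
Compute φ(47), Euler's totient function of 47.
46

Prime factorization: 47 = 47
Using the formula φ(n) = n × Π(1 - 1/p) for each prime factor p:
φ(47) = 47 × (1 - 1/47)
φ(47) = 46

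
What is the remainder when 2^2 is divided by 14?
2 = 2 (binary 10). Repeated squaring mod 14: 2^1 ≡ 2; 2^2 ≡ 2² = 4 ≡ 4. So 2^2 ≡ 4 (mod 14).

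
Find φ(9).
6

Prime factorization: 9 = 3^2
Using the formula φ(n) = n × Π(1 - 1/p) for each prime factor p:
φ(9) = 9 × (1 - 1/3)
φ(9) = 6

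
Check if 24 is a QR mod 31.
By Euler's criterion: 24^{15} ≡ 30 (mod 31). Since this equals -1 (≡ 30), 24 is not a QR.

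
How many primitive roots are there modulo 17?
Number of primitive roots mod 17 = φ(16) = 8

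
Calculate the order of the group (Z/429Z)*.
240

Prime factorization: 429 = 3 × 11 × 13
Using the formula φ(n) = n × Π(1 - 1/p) for each prime factor p:
φ(429) = 429 × (1 - 1/3) × (1 - 1/11) × (1 - 1/13)
φ(429) = 240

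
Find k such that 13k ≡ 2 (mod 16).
10

Since gcd(13, 16) = 1 divides 2, a solution exists.
Multiply both sides by the inverse of 13 mod 16:
  13^(-1) mod 16 = 5
  x ≡ 5 × 2 ≡ 10 ≡ 10 (mod 16)
Verification: 13 × 10 = 130 = 8 × 16 + 2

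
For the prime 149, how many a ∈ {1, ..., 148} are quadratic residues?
For prime 149, there are (p-1)/2 = (149-1)/2 = 74 quadratic residues (excluding 0).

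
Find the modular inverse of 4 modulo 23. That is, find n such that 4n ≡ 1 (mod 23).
6

Using Extended Euclidean Algorithm:
gcd(4, 23) = 1
Bezout coefficients: 4 × 6 + 23 × -1 = 1
So 4 × 6 ≡ 1 (mod 23)
The inverse is 6 mod 23 = 6
Verification: 4 × 6 = 24 = 1 × 23 + 1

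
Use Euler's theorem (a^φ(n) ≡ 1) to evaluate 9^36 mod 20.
By Euler: 9^{8} ≡ 1 (mod 20) since gcd(9, 20) = 1. 36 = 4×8 + 4. So 9^{36} ≡ 9^{4} ≡ 1 (mod 20)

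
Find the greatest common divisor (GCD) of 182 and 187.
1

Using the Euclidean algorithm:
182 = 0 × 187 + 182
187 = 1 × 182 + 5
182 = 36 × 5 + 2
5 = 2 × 2 + 1
2 = 2 × 1 + 0

GCD(182, 187) = 1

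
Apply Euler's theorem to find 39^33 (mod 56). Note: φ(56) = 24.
By Euler: 39^{24} ≡ 1 (mod 56) since gcd(39, 56) = 1. 33 = 1×24 + 9. So 39^{33} ≡ 39^{9} ≡ 15 (mod 56)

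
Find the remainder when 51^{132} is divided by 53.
By Fermat: 51^{52} ≡ 1 (mod 53). 132 = 2×52 + 28. So 51^{132} ≡ 51^{28} ≡ 49 (mod 53)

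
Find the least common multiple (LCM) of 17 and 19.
323

First find GCD(17, 19) using the Euclidean algorithm:
17 = 0 × 19 + 17
19 = 1 × 17 + 2
17 = 8 × 2 + 1
2 = 2 × 1 + 0
GCD(17, 19) = 1

LCM formula: LCM(a, b) = (a × b) / GCD(a, b)
LCM(17, 19) = (17 × 19) / 1
LCM(17, 19) = 323 / 1
LCM(17, 19) = 323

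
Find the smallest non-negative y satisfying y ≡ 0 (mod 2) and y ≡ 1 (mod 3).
M = 2 × 3 = 6. M₁ = 3, y₁ ≡ 1 (mod 2). M₂ = 2, y₂ ≡ 2 (mod 3). y = 0×3×1 + 1×2×2 ≡ 4 (mod 6)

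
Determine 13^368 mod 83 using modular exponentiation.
Using Fermat: 13^{82} ≡ 1 (mod 83). 368 ≡ 40 (mod 82). So 13^{368} ≡ 13^{40} ≡ 51 (mod 83)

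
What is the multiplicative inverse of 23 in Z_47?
45

Using Extended Euclidean Algorithm:
gcd(23, 47) = 1
Bezout coefficients: 23 × -2 + 47 × 1 = 1
So 23 × -2 ≡ 1 (mod 47)
The inverse is -2 mod 47 = 45
Verification: 23 × 45 = 1035 = 22 × 47 + 1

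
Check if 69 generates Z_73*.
p - 1 = 72 has prime divisors 2, 3. Check 69^(72/q) mod 73 for each: 69^(72/2) = 69^36 ≡ 1, 69^(72/3) = 69^24 ≡ 8 (mod 73). Since 69^36 ≡ 1 (mod 73), the order of 69 divides 36 (in fact the order is 18) ≠ 72, so it is not a primitive root.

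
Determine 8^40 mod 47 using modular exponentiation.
Using repeated squaring. 40 = 32 + 8 (binary 101000). Repeated squaring mod 47: 8^1 ≡ 8; 8^2 ≡ 8² = 64 ≡ 17; 8^4 ≡ 17² = 289 ≡ 7; 8^8 ≡ 7² = 49 ≡ 2; 8^16 ≡ 2² = 4 ≡ 4; 8^32 ≡ 4² = 16 ≡ 16. Multiply: 8^40 = 8^32 × 8^8 ≡ 16 × 2 (mod 47): 16 × 2 = 32 ≡ 32. So 8^40 ≡ 32 (mod 47).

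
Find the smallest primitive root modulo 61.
p - 1 = 60 has prime divisors 2, 3, 5. h is a primitive root mod 61 iff h^(60/q) ≢ 1 (mod 61) for each such q.
h = 2: 2^30 ≡ 60, 2^20 ≡ 47, 2^12 ≡ 9 (mod 61); none is 1, so 2 has order 60 and is a primitive root.
The smallest primitive root mod 61 is g = 2.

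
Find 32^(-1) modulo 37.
22

Using Extended Euclidean Algorithm:
gcd(32, 37) = 1
Bezout coefficients: 32 × -15 + 37 × 13 = 1
So 32 × -15 ≡ 1 (mod 37)
The inverse is -15 mod 37 = 22
Verification: 32 × 22 = 704 = 19 × 37 + 1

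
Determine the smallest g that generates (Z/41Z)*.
6

A primitive root g modulo p has order p-1 = 40
Prime divisors of 40: [2, 5]
g is a primitive root iff g^(40/q) ≢ 1 (mod 41) for each prime divisor q
Testing small values:
  g = 2: 2^20 ≡ 1, 2^8 ≡ 10 (mod 41) → 2^20 ≡ 1, not primitive root
  g = 3: 3^20 ≡ 40, 3^8 ≡ 1 (mod 41) → 3^8 ≡ 1, not primitive root
  g = 4: 4^20 ≡ 1, 4^8 ≡ 18 (mod 41) → 4^20 ≡ 1, not primitive root
  g = 5: 5^20 ≡ 1, 5^8 ≡ 18 (mod 41) → 5^20 ≡ 1, not primitive root
  g = 6: 6^20 ≡ 40, 6^8 ≡ 10 (mod 41) → none is 1, primitive root!
The smallest primitive root is 6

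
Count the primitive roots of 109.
36

The number of primitive roots modulo p is φ(p-1) = φ(108)
φ(108) = 36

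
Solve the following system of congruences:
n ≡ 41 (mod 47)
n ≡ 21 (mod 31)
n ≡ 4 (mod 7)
1075

Using the Chinese Remainder Theorem:
M = product of moduli = 10199
For equation 1: M_1 = 217, 217 ≡ 29 (mod 47), inverse of 217 mod 47 is 13 (check: 29 × 13 = 377 ≡ 1 (mod 47))
For equation 2: M_2 = 329, 329 ≡ 19 (mod 31), inverse of 329 mod 31 is 18 (check: 19 × 18 = 342 ≡ 1 (mod 31))
For equation 3: M_3 = 1457, 1457 ≡ 1 (mod 7), inverse of 1457 mod 7 is 1 (check: 1 × 1 = 1 ≡ 1 (mod 7))
Combine: n ≡ Σ r_i×M_i×(M_i⁻¹ mod m_i) = 41×217×13 + 21×329×18 + 4×1457×1 = 115661 + 124362 + 5828 = 245851
245851 mod 10199 = 1075
n ≡ 1075 (mod 10199)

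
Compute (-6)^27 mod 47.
Using repeated squaring. (-6) ≡ 41 (mod 47). 27 = 16 + 8 + 2 + 1 (binary 11011). Repeated squaring mod 47: 41^1 ≡ 41; 41^2 ≡ 41² = 1681 ≡ 36; 41^4 ≡ 36² = 1296 ≡ 27; 41^8 ≡ 27² = 729 ≡ 24; 41^16 ≡ 24² = 576 ≡ 12. Multiply: (-6)^27 ≡ 41^16 × 41^8 × 41^2 × 41^1 ≡ 12 × 24 × 36 × 41 (mod 47): 12 × 24 = 288 ≡ 6; 6 × 36 = 216 ≡ 28; 28 × 41 = 1148 ≡ 20. So (-6)^27 ≡ 20 (mod 47).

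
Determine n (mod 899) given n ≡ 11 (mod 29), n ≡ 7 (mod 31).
69

Using the Chinese Remainder Theorem:
M = product of moduli = 899
For equation 1: M_1 = 31, 31 ≡ 2 (mod 29), inverse of 31 mod 29 is 15 (check: 2 × 15 = 30 ≡ 1 (mod 29))
For equation 2: M_2 = 29, 29 ≡ 29 (mod 31), inverse of 29 mod 31 is 15 (check: 29 × 15 = 435 ≡ 1 (mod 31))
Combine: n ≡ Σ r_i×M_i×(M_i⁻¹ mod m_i) = 11×31×15 + 7×29×15 = 5115 + 3045 = 8160
8160 mod 899 = 69
n ≡ 69 (mod 899)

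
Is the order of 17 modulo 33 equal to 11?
No, the actual order is 10, not 11.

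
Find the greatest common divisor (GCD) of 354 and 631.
1

Using the Euclidean algorithm:
354 = 0 × 631 + 354
631 = 1 × 354 + 277
354 = 1 × 277 + 77
277 = 3 × 77 + 46
77 = 1 × 46 + 31
46 = 1 × 31 + 15
31 = 2 × 15 + 1
15 = 15 × 1 + 0

GCD(354, 631) = 1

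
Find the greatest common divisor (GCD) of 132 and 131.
1

Using the Euclidean algorithm:
132 = 1 × 131 + 1
131 = 131 × 1 + 0

GCD(132, 131) = 1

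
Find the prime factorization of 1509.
3 × 503

Divide by primes starting from smallest:
1509 ÷ 3 = 503
503 ÷ 503 = 1

1509 = 3 × 503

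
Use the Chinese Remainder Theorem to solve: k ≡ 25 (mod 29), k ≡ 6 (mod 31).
750

Using the Chinese Remainder Theorem:
M = product of moduli = 899
For equation 1: M_1 = 31, 31 ≡ 2 (mod 29), inverse of 31 mod 29 is 15 (check: 2 × 15 = 30 ≡ 1 (mod 29))
For equation 2: M_2 = 29, 29 ≡ 29 (mod 31), inverse of 29 mod 31 is 15 (check: 29 × 15 = 435 ≡ 1 (mod 31))
Combine: k ≡ Σ r_i×M_i×(M_i⁻¹ mod m_i) = 25×31×15 + 6×29×15 = 11625 + 2610 = 14235
14235 mod 899 = 750
k ≡ 750 (mod 899)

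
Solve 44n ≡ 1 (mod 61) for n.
43

Using Extended Euclidean Algorithm:
gcd(44, 61) = 1
Bezout coefficients: 44 × -18 + 61 × 13 = 1
So 44 × -18 ≡ 1 (mod 61)
The inverse is -18 mod 61 = 43
Verification: 44 × 43 = 1892 = 31 × 61 + 1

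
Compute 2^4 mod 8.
4 = 4 (binary 100). Repeated squaring mod 8: 2^1 ≡ 2; 2^2 ≡ 2² = 4 ≡ 4; 2^4 ≡ 4² = 16 ≡ 0. So 2^4 ≡ 0 (mod 8).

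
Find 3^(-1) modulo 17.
6

Using Extended Euclidean Algorithm:
gcd(3, 17) = 1
Bezout coefficients: 3 × 6 + 17 × -1 = 1
So 3 × 6 ≡ 1 (mod 17)
The inverse is 6 mod 17 = 6
Verification: 3 × 6 = 18 = 1 × 17 + 1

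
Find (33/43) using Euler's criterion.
(33/43) = 33^{21} mod 43 = -1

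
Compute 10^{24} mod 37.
1

Using successive squaring:
Binary expansion of 24: 11000
Powers of 10 mod 37 (each is the square of the previous):
  10^1 ≡ 10 (mod 37)
  10^2 ≡ 10² = 100 ≡ 26 (mod 37)
  10^4 ≡ 26² = 676 ≡ 10 (mod 37)
  10^8 ≡ 10² = 100 ≡ 26 (mod 37)
  10^16 ≡ 26² = 676 ≡ 10 (mod 37)
24 = 16 + 8, so 10^24 = 10^16 × 10^8 ≡ 10 × 26 (mod 37)
Multiplying step by step:
  10 × 26 = 260 ≡ 1 (mod 37)
Result: 10^24 ≡ 1 (mod 37)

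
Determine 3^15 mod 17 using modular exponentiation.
Using repeated squaring. 15 = 8 + 4 + 2 + 1 (binary 1111). Repeated squaring mod 17: 3^1 ≡ 3; 3^2 ≡ 3² = 9 ≡ 9; 3^4 ≡ 9² = 81 ≡ 13; 3^8 ≡ 13² = 169 ≡ 16. Multiply: 3^15 = 3^8 × 3^4 × 3^2 × 3^1 ≡ 16 × 13 × 9 × 3 (mod 17): 16 × 13 = 208 ≡ 4; 4 × 9 = 36 ≡ 2; 2 × 3 = 6 ≡ 6. So 3^15 ≡ 6 (mod 17).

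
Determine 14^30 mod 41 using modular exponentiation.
Using repeated squaring. 30 = 16 + 8 + 4 + 2 (binary 11110). Repeated squaring mod 41: 14^1 ≡ 14; 14^2 ≡ 14² = 196 ≡ 32; 14^4 ≡ 32² = 1024 ≡ 40; 14^8 ≡ 40² = 1600 ≡ 1; 14^16 ≡ 1² = 1 ≡ 1. Multiply: 14^30 = 14^16 × 14^8 × 14^4 × 14^2 ≡ 1 × 1 × 40 × 32 (mod 41): 1 × 1 = 1 ≡ 1; 1 × 40 = 40 ≡ 40; 40 × 32 = 1280 ≡ 9. So 14^30 ≡ 9 (mod 41).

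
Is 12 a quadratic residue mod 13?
By Euler's criterion: 12^{6} ≡ 1 (mod 13). Since this equals 1, 12 is a QR.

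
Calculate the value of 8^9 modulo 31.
9 = 8 + 1 (binary 1001). Repeated squaring mod 31: 8^1 ≡ 8; 8^2 ≡ 8² = 64 ≡ 2; 8^4 ≡ 2² = 4 ≡ 4; 8^8 ≡ 4² = 16 ≡ 16. Multiply: 8^9 = 8^8 × 8^1 ≡ 16 × 8 (mod 31): 16 × 8 = 128 ≡ 4. So 8^9 ≡ 4 (mod 31).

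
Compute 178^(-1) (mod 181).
178^(-1) ≡ 60 (mod 181). Verification: 178 × 60 = 10680 ≡ 1 (mod 181)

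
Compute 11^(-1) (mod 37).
11^(-1) ≡ 27 (mod 37). Verification: 11 × 27 = 297 ≡ 1 (mod 37)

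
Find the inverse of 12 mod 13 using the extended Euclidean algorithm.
Extended GCD: 12(-1) + 13(1) = 1. So 12^(-1) ≡ 12 ≡ 12 (mod 13). Verify: 12 × 12 = 144 ≡ 1 (mod 13)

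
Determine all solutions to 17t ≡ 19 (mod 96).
35

Since gcd(17, 96) = 1 divides 19, a solution exists.
Multiply both sides by the inverse of 17 mod 96:
  17^(-1) mod 96 = 17
  x ≡ 17 × 19 ≡ 323 ≡ 35 (mod 96)
Verification: 17 × 35 = 595 = 6 × 96 + 19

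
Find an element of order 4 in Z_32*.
7 has order 4 mod 32 since 7^{4} ≡ 1 (mod 32) and no smaller power works.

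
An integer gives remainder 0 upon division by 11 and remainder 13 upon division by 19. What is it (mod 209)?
M = 11 × 19 = 209. M₁ = 19, y₁ ≡ 7 (mod 11). M₂ = 11, y₂ ≡ 7 (mod 19). n = 0×19×7 + 13×11×7 ≡ 165 (mod 209). The smallest positive such number is 165.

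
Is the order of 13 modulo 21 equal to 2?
Yes, ord_21(13) = 2.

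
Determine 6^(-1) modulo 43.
6^(-1) ≡ 36 (mod 43). Verification: 6 × 36 = 216 ≡ 1 (mod 43)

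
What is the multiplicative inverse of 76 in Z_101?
76^(-1) ≡ 4 (mod 101). Verification: 76 × 4 = 304 ≡ 1 (mod 101)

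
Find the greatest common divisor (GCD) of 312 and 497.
1

Using the Euclidean algorithm:
312 = 0 × 497 + 312
497 = 1 × 312 + 185
312 = 1 × 185 + 127
185 = 1 × 127 + 58
127 = 2 × 58 + 11
58 = 5 × 11 + 3
11 = 3 × 3 + 2
3 = 1 × 2 + 1
2 = 2 × 1 + 0

GCD(312, 497) = 1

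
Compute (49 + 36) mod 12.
1

(49 + 36) = 85
85 mod 12 = 1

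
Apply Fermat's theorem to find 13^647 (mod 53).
By Fermat: 13^{52} ≡ 1 (mod 53). 647 ≡ 23 (mod 52). So 13^{647} ≡ 13^{23} ≡ 42 (mod 53)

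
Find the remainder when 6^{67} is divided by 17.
By Fermat: 6^{16} ≡ 1 (mod 17). 67 = 4×16 + 3. So 6^{67} ≡ 6^{3} ≡ 12 (mod 17)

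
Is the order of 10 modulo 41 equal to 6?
No, the actual order is 5, not 6.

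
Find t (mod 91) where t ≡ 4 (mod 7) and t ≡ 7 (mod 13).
M = 7 × 13 = 91. M₁ = 13, y₁ ≡ 6 (mod 7). M₂ = 7, y₂ ≡ 2 (mod 13). t = 4×13×6 + 7×7×2 ≡ 46 (mod 91)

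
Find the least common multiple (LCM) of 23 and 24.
552

First find GCD(23, 24) using the Euclidean algorithm:
23 = 0 × 24 + 23
24 = 1 × 23 + 1
23 = 23 × 1 + 0
GCD(23, 24) = 1

LCM formula: LCM(a, b) = (a × b) / GCD(a, b)
LCM(23, 24) = (23 × 24) / 1
LCM(23, 24) = 552 / 1
LCM(23, 24) = 552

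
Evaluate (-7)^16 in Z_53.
Using repeated squaring. (-7) ≡ 46 (mod 53). 16 = 16 (binary 10000). Repeated squaring mod 53: 46^1 ≡ 46; 46^2 ≡ 46² = 2116 ≡ 49; 46^4 ≡ 49² = 2401 ≡ 16; 46^8 ≡ 16² = 256 ≡ 44; 46^16 ≡ 44² = 1936 ≡ 28. So (-7)^16 ≡ 28 (mod 53).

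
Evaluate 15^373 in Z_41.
Using Fermat: 15^{40} ≡ 1 (mod 41). 373 ≡ 13 (mod 40). So 15^{373} ≡ 15^{13} ≡ 6 (mod 41)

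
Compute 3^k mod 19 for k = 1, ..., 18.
g^1, g^2, ..., g^{18} mod 19: {3, 9, 8, 5, 15, 7, 2, 6, 18, 16, 10, 11, 14, 4, 12, 17, 13, 1}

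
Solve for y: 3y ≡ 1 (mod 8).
3

Since gcd(3, 8) = 1 divides 1, a solution exists.
Multiply both sides by the inverse of 3 mod 8:
  3^(-1) mod 8 = 3
  x ≡ 3 × 1 ≡ 3 ≡ 3 (mod 8)
Verification: 3 × 3 = 9 = 1 × 8 + 1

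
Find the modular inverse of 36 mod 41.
36^(-1) ≡ 8 (mod 41). Verification: 36 × 8 = 288 ≡ 1 (mod 41)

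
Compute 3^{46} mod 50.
29

Using successive squaring:
Binary expansion of 46: 101110
Powers of 3 mod 50 (each is the square of the previous):
  3^1 ≡ 3 (mod 50)
  3^2 ≡ 3² = 9 ≡ 9 (mod 50)
  3^4 ≡ 9² = 81 ≡ 31 (mod 50)
  3^8 ≡ 31² = 961 ≡ 11 (mod 50)
  3^16 ≡ 11² = 121 ≡ 21 (mod 50)
  3^32 ≡ 21² = 441 ≡ 41 (mod 50)
46 = 32 + 8 + 4 + 2, so 3^46 = 3^32 × 3^8 × 3^4 × 3^2 ≡ 41 × 11 × 31 × 9 (mod 50)
Multiplying step by step:
  41 × 11 = 451 ≡ 1 (mod 50)
  1 × 31 = 31 ≡ 31 (mod 50)
  31 × 9 = 279 ≡ 29 (mod 50)
Result: 3^46 ≡ 29 (mod 50)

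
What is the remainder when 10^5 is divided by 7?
10 ≡ 3 (mod 7). 5 = 4 + 1 (binary 101). Repeated squaring mod 7: 3^1 ≡ 3; 3^2 ≡ 3² = 9 ≡ 2; 3^4 ≡ 2² = 4 ≡ 4. Multiply: 10^5 ≡ 3^4 × 3^1 ≡ 4 × 3 (mod 7): 4 × 3 = 12 ≡ 5. So 10^5 ≡ 5 (mod 7).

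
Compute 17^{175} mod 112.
17

Using successive squaring:
Binary expansion of 175: 10101111
Powers of 17 mod 112 (each is the square of the previous):
  17^1 ≡ 17 (mod 112)
  17^2 ≡ 17² = 289 ≡ 65 (mod 112)
  17^4 ≡ 65² = 4225 ≡ 81 (mod 112)
  17^8 ≡ 81² = 6561 ≡ 65 (mod 112)
  17^16 ≡ 65² = 4225 ≡ 81 (mod 112)
  17^32 ≡ 81² = 6561 ≡ 65 (mod 112)
  17^64 ≡ 65² = 4225 ≡ 81 (mod 112)
  17^128 ≡ 81² = 6561 ≡ 65 (mod 112)
175 = 128 + 32 + 8 + 4 + 2 + 1, so 17^175 = 17^128 × 17^32 × 17^8 × 17^4 × 17^2 × 17^1 ≡ 65 × 65 × 65 × 81 × 65 × 17 (mod 112)
Multiplying step by step:
  65 × 65 = 4225 ≡ 81 (mod 112)
  81 × 65 = 5265 ≡ 1 (mod 112)
  1 × 81 = 81 ≡ 81 (mod 112)
  81 × 65 = 5265 ≡ 1 (mod 112)
  1 × 17 = 17 ≡ 17 (mod 112)
Result: 17^175 ≡ 17 (mod 112)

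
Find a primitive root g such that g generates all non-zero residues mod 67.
p - 1 = 66 has prime divisors 2, 3, 11. h is a primitive root mod 67 iff h^(66/q) ≢ 1 (mod 67) for each such q.
h = 2: 2^33 ≡ 66, 2^22 ≡ 37, 2^6 ≡ 64 (mod 67); none is 1, so 2 has order 66 and is a primitive root.
The smallest primitive root mod 67 is g = 2.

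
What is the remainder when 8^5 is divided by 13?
5 = 4 + 1 (binary 101). Repeated squaring mod 13: 8^1 ≡ 8; 8^2 ≡ 8² = 64 ≡ 12; 8^4 ≡ 12² = 144 ≡ 1. Multiply: 8^5 = 8^4 × 8^1 ≡ 1 × 8 (mod 13): 1 × 8 = 8 ≡ 8. So 8^5 ≡ 8 (mod 13).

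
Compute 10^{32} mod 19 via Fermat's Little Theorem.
16

By Fermat's Little Theorem, a^(p-1) ≡ 1 (mod p) for prime p and gcd(a, p) = 1
Here p = 19, so 10^18 ≡ 1 (mod 19)
We can reduce the exponent: 32 mod 18 = 14
So 10^32 ≡ 10^14 (mod 19)
Computing: 10^14 mod 19 = 16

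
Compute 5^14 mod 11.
Using Fermat: 5^{10} ≡ 1 (mod 11). 14 ≡ 4 (mod 10). So 5^{14} ≡ 5^{4} ≡ 9 (mod 11)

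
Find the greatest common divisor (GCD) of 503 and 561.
1

Using the Euclidean algorithm:
503 = 0 × 561 + 503
561 = 1 × 503 + 58
503 = 8 × 58 + 39
58 = 1 × 39 + 19
39 = 2 × 19 + 1
19 = 19 × 1 + 0

GCD(503, 561) = 1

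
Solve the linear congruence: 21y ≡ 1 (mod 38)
29

Since gcd(21, 38) = 1 divides 1, a solution exists.
Multiply both sides by the inverse of 21 mod 38:
  21^(-1) mod 38 = 29
  x ≡ 29 × 1 ≡ 29 ≡ 29 (mod 38)
Verification: 21 × 29 = 609 = 16 × 38 + 1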